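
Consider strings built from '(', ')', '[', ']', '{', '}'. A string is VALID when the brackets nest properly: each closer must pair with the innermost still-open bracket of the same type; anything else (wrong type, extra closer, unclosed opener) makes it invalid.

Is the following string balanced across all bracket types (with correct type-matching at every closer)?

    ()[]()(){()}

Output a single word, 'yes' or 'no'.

Answer: yes

Derivation:
pos 0: push '('; stack = (
pos 1: ')' matches '('; pop; stack = (empty)
pos 2: push '['; stack = [
pos 3: ']' matches '['; pop; stack = (empty)
pos 4: push '('; stack = (
pos 5: ')' matches '('; pop; stack = (empty)
pos 6: push '('; stack = (
pos 7: ')' matches '('; pop; stack = (empty)
pos 8: push '{'; stack = {
pos 9: push '('; stack = {(
pos 10: ')' matches '('; pop; stack = {
pos 11: '}' matches '{'; pop; stack = (empty)
end: stack empty → VALID
Verdict: properly nested → yes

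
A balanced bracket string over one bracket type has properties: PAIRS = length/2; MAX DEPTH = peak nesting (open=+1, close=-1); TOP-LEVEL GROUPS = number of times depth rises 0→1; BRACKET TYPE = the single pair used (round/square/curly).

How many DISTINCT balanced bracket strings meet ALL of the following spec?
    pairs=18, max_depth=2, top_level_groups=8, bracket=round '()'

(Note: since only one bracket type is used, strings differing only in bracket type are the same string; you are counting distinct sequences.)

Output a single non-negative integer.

Answer: 19448

Derivation:
Spec: pairs=18 depth=2 groups=8
Count(depth <= 2) = 19448
Count(depth <= 1) = 0
Count(depth == 2) = 19448 - 0 = 19448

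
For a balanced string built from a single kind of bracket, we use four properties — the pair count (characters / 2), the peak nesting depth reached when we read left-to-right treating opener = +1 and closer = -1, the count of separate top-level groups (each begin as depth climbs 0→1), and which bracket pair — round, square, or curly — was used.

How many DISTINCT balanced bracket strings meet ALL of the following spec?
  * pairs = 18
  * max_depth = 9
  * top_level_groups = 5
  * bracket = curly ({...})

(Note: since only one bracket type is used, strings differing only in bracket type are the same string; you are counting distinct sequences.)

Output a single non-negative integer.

Answer: 360180

Derivation:
Spec: pairs=18 depth=9 groups=5
Count(depth <= 9) = 33168025
Count(depth <= 8) = 32807845
Count(depth == 9) = 33168025 - 32807845 = 360180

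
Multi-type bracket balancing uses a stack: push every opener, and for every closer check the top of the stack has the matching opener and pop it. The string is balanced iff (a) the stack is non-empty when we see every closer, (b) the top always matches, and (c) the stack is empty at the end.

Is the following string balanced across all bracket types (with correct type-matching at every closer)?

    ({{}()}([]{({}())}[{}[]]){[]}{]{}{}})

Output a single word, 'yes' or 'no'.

pos 0: push '('; stack = (
pos 1: push '{'; stack = ({
pos 2: push '{'; stack = ({{
pos 3: '}' matches '{'; pop; stack = ({
pos 4: push '('; stack = ({(
pos 5: ')' matches '('; pop; stack = ({
pos 6: '}' matches '{'; pop; stack = (
pos 7: push '('; stack = ((
pos 8: push '['; stack = (([
pos 9: ']' matches '['; pop; stack = ((
pos 10: push '{'; stack = (({
pos 11: push '('; stack = (({(
pos 12: push '{'; stack = (({({
pos 13: '}' matches '{'; pop; stack = (({(
pos 14: push '('; stack = (({((
pos 15: ')' matches '('; pop; stack = (({(
pos 16: ')' matches '('; pop; stack = (({
pos 17: '}' matches '{'; pop; stack = ((
pos 18: push '['; stack = (([
pos 19: push '{'; stack = (([{
pos 20: '}' matches '{'; pop; stack = (([
pos 21: push '['; stack = (([[
pos 22: ']' matches '['; pop; stack = (([
pos 23: ']' matches '['; pop; stack = ((
pos 24: ')' matches '('; pop; stack = (
pos 25: push '{'; stack = ({
pos 26: push '['; stack = ({[
pos 27: ']' matches '['; pop; stack = ({
pos 28: '}' matches '{'; pop; stack = (
pos 29: push '{'; stack = ({
pos 30: saw closer ']' but top of stack is '{' (expected '}') → INVALID
Verdict: type mismatch at position 30: ']' closes '{' → no

Answer: no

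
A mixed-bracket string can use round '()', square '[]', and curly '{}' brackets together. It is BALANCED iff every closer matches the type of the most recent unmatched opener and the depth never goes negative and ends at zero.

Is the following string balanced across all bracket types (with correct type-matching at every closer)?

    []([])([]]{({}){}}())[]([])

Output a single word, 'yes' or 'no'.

pos 0: push '['; stack = [
pos 1: ']' matches '['; pop; stack = (empty)
pos 2: push '('; stack = (
pos 3: push '['; stack = ([
pos 4: ']' matches '['; pop; stack = (
pos 5: ')' matches '('; pop; stack = (empty)
pos 6: push '('; stack = (
pos 7: push '['; stack = ([
pos 8: ']' matches '['; pop; stack = (
pos 9: saw closer ']' but top of stack is '(' (expected ')') → INVALID
Verdict: type mismatch at position 9: ']' closes '(' → no

Answer: no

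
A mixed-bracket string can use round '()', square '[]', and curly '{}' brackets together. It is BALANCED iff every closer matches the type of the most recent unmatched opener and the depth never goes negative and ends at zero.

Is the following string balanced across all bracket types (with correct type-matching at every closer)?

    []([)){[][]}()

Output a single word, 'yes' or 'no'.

Answer: no

Derivation:
pos 0: push '['; stack = [
pos 1: ']' matches '['; pop; stack = (empty)
pos 2: push '('; stack = (
pos 3: push '['; stack = ([
pos 4: saw closer ')' but top of stack is '[' (expected ']') → INVALID
Verdict: type mismatch at position 4: ')' closes '[' → no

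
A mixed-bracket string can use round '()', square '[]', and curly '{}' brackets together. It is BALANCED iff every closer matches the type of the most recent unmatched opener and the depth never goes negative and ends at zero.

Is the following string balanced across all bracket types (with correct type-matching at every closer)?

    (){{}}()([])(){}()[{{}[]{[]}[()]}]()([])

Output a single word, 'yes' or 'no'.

pos 0: push '('; stack = (
pos 1: ')' matches '('; pop; stack = (empty)
pos 2: push '{'; stack = {
pos 3: push '{'; stack = {{
pos 4: '}' matches '{'; pop; stack = {
pos 5: '}' matches '{'; pop; stack = (empty)
pos 6: push '('; stack = (
pos 7: ')' matches '('; pop; stack = (empty)
pos 8: push '('; stack = (
pos 9: push '['; stack = ([
pos 10: ']' matches '['; pop; stack = (
pos 11: ')' matches '('; pop; stack = (empty)
pos 12: push '('; stack = (
pos 13: ')' matches '('; pop; stack = (empty)
pos 14: push '{'; stack = {
pos 15: '}' matches '{'; pop; stack = (empty)
pos 16: push '('; stack = (
pos 17: ')' matches '('; pop; stack = (empty)
pos 18: push '['; stack = [
pos 19: push '{'; stack = [{
pos 20: push '{'; stack = [{{
pos 21: '}' matches '{'; pop; stack = [{
pos 22: push '['; stack = [{[
pos 23: ']' matches '['; pop; stack = [{
pos 24: push '{'; stack = [{{
pos 25: push '['; stack = [{{[
pos 26: ']' matches '['; pop; stack = [{{
pos 27: '}' matches '{'; pop; stack = [{
pos 28: push '['; stack = [{[
pos 29: push '('; stack = [{[(
pos 30: ')' matches '('; pop; stack = [{[
pos 31: ']' matches '['; pop; stack = [{
pos 32: '}' matches '{'; pop; stack = [
pos 33: ']' matches '['; pop; stack = (empty)
pos 34: push '('; stack = (
pos 35: ')' matches '('; pop; stack = (empty)
pos 36: push '('; stack = (
pos 37: push '['; stack = ([
pos 38: ']' matches '['; pop; stack = (
pos 39: ')' matches '('; pop; stack = (empty)
end: stack empty → VALID
Verdict: properly nested → yes

Answer: yes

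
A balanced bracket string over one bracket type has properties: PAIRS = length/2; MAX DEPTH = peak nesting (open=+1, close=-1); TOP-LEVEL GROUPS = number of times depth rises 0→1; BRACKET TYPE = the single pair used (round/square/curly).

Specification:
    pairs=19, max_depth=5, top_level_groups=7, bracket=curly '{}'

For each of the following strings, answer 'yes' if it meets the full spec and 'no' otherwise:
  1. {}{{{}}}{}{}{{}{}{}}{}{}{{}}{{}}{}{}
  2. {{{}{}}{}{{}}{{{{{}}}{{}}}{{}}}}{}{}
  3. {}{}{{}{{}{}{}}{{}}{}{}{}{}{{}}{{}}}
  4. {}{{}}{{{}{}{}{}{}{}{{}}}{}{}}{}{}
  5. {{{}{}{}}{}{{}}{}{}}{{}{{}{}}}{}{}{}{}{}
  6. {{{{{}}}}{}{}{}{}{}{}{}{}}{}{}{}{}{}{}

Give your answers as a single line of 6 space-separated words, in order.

String 1 '{}{{{}}}{}{}{{}{}{}}{}{}{{}}{{}}{}{}': depth seq [1 0 1 2 3 2 1 0 1 0 1 0 1 2 1 2 1 2 1 0 1 0 1 0 1 2 1 0 1 2 1 0 1 0 1 0]
  -> pairs=18 depth=3 groups=11 -> no
String 2 '{{{}{}}{}{{}}{{{{{}}}{{}}}{{}}}}{}{}': depth seq [1 2 3 2 3 2 1 2 1 2 3 2 1 2 3 4 5 6 5 4 3 4 5 4 3 2 3 4 3 2 1 0 1 0 1 0]
  -> pairs=18 depth=6 groups=3 -> no
String 3 '{}{}{{}{{}{}{}}{{}}{}{}{}{}{{}}{{}}}': depth seq [1 0 1 0 1 2 1 2 3 2 3 2 3 2 1 2 3 2 1 2 1 2 1 2 1 2 1 2 3 2 1 2 3 2 1 0]
  -> pairs=18 depth=3 groups=3 -> no
String 4 '{}{{}}{{{}{}{}{}{}{}{{}}}{}{}}{}{}': depth seq [1 0 1 2 1 0 1 2 3 2 3 2 3 2 3 2 3 2 3 2 3 4 3 2 1 2 1 2 1 0 1 0 1 0]
  -> pairs=17 depth=4 groups=5 -> no
String 5 '{{{}{}{}}{}{{}}{}{}}{{}{{}{}}}{}{}{}{}{}': depth seq [1 2 3 2 3 2 3 2 1 2 1 2 3 2 1 2 1 2 1 0 1 2 1 2 3 2 3 2 1 0 1 0 1 0 1 0 1 0 1 0]
  -> pairs=20 depth=3 groups=7 -> no
String 6 '{{{{{}}}}{}{}{}{}{}{}{}{}}{}{}{}{}{}{}': depth seq [1 2 3 4 5 4 3 2 1 2 1 2 1 2 1 2 1 2 1 2 1 2 1 2 1 0 1 0 1 0 1 0 1 0 1 0 1 0]
  -> pairs=19 depth=5 groups=7 -> yes

Answer: no no no no no yes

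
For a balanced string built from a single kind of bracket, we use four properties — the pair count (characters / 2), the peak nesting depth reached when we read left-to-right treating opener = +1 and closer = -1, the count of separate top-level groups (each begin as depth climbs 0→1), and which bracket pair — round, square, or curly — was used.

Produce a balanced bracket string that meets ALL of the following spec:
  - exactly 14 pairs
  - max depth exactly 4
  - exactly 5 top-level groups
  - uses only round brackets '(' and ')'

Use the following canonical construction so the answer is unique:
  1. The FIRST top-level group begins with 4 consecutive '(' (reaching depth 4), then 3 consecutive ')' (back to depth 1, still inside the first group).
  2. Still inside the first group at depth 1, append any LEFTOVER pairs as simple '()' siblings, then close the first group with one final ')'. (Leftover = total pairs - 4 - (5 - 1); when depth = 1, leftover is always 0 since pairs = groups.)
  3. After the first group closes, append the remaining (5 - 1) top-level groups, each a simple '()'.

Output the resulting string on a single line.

Answer: (((()))()()()()()())()()()()

Derivation:
Spec: pairs=14 depth=4 groups=5
Leftover pairs = 14 - 4 - (5-1) = 6
First group: deep chain of depth 4 + 6 sibling pairs
Remaining 4 groups: simple '()' each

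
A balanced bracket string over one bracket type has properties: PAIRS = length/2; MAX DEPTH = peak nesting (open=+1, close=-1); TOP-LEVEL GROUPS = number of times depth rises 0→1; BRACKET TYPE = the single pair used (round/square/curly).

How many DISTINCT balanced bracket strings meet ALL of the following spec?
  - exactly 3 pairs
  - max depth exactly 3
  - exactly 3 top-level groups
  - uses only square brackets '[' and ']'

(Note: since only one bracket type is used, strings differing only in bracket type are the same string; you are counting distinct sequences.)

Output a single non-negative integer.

Answer: 0

Derivation:
Spec: pairs=3 depth=3 groups=3
Count(depth <= 3) = 1
Count(depth <= 2) = 1
Count(depth == 3) = 1 - 1 = 0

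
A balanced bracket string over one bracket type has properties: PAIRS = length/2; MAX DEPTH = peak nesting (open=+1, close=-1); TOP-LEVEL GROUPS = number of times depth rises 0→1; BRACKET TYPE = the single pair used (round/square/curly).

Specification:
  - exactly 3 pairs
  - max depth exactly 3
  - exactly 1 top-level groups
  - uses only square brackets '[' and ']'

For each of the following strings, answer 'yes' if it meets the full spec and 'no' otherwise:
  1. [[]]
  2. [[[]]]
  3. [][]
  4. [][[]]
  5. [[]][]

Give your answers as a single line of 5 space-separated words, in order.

String 1 '[[]]': depth seq [1 2 1 0]
  -> pairs=2 depth=2 groups=1 -> no
String 2 '[[[]]]': depth seq [1 2 3 2 1 0]
  -> pairs=3 depth=3 groups=1 -> yes
String 3 '[][]': depth seq [1 0 1 0]
  -> pairs=2 depth=1 groups=2 -> no
String 4 '[][[]]': depth seq [1 0 1 2 1 0]
  -> pairs=3 depth=2 groups=2 -> no
String 5 '[[]][]': depth seq [1 2 1 0 1 0]
  -> pairs=3 depth=2 groups=2 -> no

Answer: no yes no no no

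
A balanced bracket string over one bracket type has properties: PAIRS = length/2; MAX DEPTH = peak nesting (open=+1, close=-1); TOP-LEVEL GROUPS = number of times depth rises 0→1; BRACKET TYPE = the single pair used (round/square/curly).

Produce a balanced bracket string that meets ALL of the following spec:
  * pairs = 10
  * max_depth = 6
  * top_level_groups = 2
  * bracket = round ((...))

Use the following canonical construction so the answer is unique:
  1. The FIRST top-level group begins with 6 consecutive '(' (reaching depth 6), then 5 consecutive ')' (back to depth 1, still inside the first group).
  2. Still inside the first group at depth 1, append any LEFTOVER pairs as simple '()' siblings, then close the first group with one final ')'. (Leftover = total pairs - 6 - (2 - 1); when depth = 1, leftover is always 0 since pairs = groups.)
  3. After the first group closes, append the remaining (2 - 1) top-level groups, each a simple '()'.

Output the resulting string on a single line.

Spec: pairs=10 depth=6 groups=2
Leftover pairs = 10 - 6 - (2-1) = 3
First group: deep chain of depth 6 + 3 sibling pairs
Remaining 1 groups: simple '()' each

Answer: (((((()))))()()())()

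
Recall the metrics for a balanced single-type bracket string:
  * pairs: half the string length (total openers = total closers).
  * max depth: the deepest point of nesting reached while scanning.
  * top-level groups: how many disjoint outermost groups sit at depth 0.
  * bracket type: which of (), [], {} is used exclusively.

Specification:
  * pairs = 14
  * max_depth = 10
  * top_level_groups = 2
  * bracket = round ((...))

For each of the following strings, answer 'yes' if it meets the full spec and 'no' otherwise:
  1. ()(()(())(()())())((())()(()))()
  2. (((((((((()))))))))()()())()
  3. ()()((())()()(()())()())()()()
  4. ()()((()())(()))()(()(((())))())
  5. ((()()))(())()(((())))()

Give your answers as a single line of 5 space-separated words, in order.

String 1 '()(()(())(()())())((())()(()))()': depth seq [1 0 1 2 1 2 3 2 1 2 3 2 3 2 1 2 1 0 1 2 3 2 1 2 1 2 3 2 1 0 1 0]
  -> pairs=16 depth=3 groups=4 -> no
String 2 '(((((((((()))))))))()()())()': depth seq [1 2 3 4 5 6 7 8 9 10 9 8 7 6 5 4 3 2 1 2 1 2 1 2 1 0 1 0]
  -> pairs=14 depth=10 groups=2 -> yes
String 3 '()()((())()()(()())()())()()()': depth seq [1 0 1 0 1 2 3 2 1 2 1 2 1 2 3 2 3 2 1 2 1 2 1 0 1 0 1 0 1 0]
  -> pairs=15 depth=3 groups=6 -> no
String 4 '()()((()())(()))()(()(((())))())': depth seq [1 0 1 0 1 2 3 2 3 2 1 2 3 2 1 0 1 0 1 2 1 2 3 4 5 4 3 2 1 2 1 0]
  -> pairs=16 depth=5 groups=5 -> no
String 5 '((()()))(())()(((())))()': depth seq [1 2 3 2 3 2 1 0 1 2 1 0 1 0 1 2 3 4 3 2 1 0 1 0]
  -> pairs=12 depth=4 groups=5 -> no

Answer: no yes no no no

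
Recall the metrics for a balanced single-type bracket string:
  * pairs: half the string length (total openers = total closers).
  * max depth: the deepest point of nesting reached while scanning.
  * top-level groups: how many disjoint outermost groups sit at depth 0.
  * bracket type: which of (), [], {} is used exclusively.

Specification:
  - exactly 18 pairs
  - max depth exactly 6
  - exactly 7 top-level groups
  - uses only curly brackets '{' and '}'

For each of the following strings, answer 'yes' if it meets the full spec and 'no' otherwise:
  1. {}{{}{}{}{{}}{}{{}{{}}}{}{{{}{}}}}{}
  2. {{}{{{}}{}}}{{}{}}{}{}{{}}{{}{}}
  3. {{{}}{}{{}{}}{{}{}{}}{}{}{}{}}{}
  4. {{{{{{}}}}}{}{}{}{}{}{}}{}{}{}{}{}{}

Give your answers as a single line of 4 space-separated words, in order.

Answer: no no no yes

Derivation:
String 1 '{}{{}{}{}{{}}{}{{}{{}}}{}{{{}{}}}}{}': depth seq [1 0 1 2 1 2 1 2 1 2 3 2 1 2 1 2 3 2 3 4 3 2 1 2 1 2 3 4 3 4 3 2 1 0 1 0]
  -> pairs=18 depth=4 groups=3 -> no
String 2 '{{}{{{}}{}}}{{}{}}{}{}{{}}{{}{}}': depth seq [1 2 1 2 3 4 3 2 3 2 1 0 1 2 1 2 1 0 1 0 1 0 1 2 1 0 1 2 1 2 1 0]
  -> pairs=16 depth=4 groups=6 -> no
String 3 '{{{}}{}{{}{}}{{}{}{}}{}{}{}{}}{}': depth seq [1 2 3 2 1 2 1 2 3 2 3 2 1 2 3 2 3 2 3 2 1 2 1 2 1 2 1 2 1 0 1 0]
  -> pairs=16 depth=3 groups=2 -> no
String 4 '{{{{{{}}}}}{}{}{}{}{}{}}{}{}{}{}{}{}': depth seq [1 2 3 4 5 6 5 4 3 2 1 2 1 2 1 2 1 2 1 2 1 2 1 0 1 0 1 0 1 0 1 0 1 0 1 0]
  -> pairs=18 depth=6 groups=7 -> yes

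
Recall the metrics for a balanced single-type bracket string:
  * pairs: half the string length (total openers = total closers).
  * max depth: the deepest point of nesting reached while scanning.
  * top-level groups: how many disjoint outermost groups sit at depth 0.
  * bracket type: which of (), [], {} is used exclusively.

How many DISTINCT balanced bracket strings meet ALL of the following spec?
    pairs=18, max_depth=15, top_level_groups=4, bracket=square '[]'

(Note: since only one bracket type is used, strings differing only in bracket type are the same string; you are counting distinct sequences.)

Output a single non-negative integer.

Spec: pairs=18 depth=15 groups=4
Count(depth <= 15) = 58929450
Count(depth <= 14) = 58929446
Count(depth == 15) = 58929450 - 58929446 = 4

Answer: 4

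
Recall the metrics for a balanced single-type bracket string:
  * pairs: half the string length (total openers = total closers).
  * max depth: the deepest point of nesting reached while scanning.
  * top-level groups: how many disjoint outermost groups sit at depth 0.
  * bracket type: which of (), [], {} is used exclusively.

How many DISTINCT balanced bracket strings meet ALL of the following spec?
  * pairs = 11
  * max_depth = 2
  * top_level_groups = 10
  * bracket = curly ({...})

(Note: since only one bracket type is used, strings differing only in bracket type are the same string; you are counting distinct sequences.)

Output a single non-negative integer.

Spec: pairs=11 depth=2 groups=10
Count(depth <= 2) = 10
Count(depth <= 1) = 0
Count(depth == 2) = 10 - 0 = 10

Answer: 10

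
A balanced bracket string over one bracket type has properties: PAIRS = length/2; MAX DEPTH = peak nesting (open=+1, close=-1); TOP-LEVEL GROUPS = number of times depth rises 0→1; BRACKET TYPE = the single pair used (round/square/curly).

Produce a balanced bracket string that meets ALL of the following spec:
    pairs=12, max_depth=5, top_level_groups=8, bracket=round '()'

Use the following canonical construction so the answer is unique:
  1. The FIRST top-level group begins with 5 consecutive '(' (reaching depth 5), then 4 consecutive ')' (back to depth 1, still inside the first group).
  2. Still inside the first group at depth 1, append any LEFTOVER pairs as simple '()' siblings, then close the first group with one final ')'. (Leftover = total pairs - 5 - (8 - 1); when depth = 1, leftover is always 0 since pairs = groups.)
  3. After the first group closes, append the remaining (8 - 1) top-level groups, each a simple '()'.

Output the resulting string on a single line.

Spec: pairs=12 depth=5 groups=8
Leftover pairs = 12 - 5 - (8-1) = 0
First group: deep chain of depth 5 + 0 sibling pairs
Remaining 7 groups: simple '()' each

Answer: ((((()))))()()()()()()()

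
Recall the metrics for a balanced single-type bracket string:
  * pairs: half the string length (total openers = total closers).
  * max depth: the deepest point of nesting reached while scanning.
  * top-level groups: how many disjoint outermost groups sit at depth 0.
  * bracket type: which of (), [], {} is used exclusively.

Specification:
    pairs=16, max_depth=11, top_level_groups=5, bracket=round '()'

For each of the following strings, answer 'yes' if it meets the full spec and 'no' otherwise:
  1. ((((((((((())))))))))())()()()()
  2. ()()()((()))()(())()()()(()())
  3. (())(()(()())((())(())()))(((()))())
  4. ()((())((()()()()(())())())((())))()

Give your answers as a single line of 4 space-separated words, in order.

String 1 '((((((((((())))))))))())()()()()': depth seq [1 2 3 4 5 6 7 8 9 10 11 10 9 8 7 6 5 4 3 2 1 2 1 0 1 0 1 0 1 0 1 0]
  -> pairs=16 depth=11 groups=5 -> yes
String 2 '()()()((()))()(())()()()(()())': depth seq [1 0 1 0 1 0 1 2 3 2 1 0 1 0 1 2 1 0 1 0 1 0 1 0 1 2 1 2 1 0]
  -> pairs=15 depth=3 groups=10 -> no
String 3 '(())(()(()())((())(())()))(((()))())': depth seq [1 2 1 0 1 2 1 2 3 2 3 2 1 2 3 4 3 2 3 4 3 2 3 2 1 0 1 2 3 4 3 2 1 2 1 0]
  -> pairs=18 depth=4 groups=3 -> no
String 4 '()((())((()()()()(())())())((())))()': depth seq [1 0 1 2 3 2 1 2 3 4 3 4 3 4 3 4 3 4 5 4 3 4 3 2 3 2 1 2 3 4 3 2 1 0 1 0]
  -> pairs=18 depth=5 groups=3 -> no

Answer: yes no no no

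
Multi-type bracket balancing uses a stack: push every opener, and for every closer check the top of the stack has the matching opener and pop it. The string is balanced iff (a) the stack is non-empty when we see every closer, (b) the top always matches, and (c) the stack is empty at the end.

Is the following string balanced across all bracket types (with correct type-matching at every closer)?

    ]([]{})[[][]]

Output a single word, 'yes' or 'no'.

pos 0: saw closer ']' but stack is empty → INVALID
Verdict: unmatched closer ']' at position 0 → no

Answer: no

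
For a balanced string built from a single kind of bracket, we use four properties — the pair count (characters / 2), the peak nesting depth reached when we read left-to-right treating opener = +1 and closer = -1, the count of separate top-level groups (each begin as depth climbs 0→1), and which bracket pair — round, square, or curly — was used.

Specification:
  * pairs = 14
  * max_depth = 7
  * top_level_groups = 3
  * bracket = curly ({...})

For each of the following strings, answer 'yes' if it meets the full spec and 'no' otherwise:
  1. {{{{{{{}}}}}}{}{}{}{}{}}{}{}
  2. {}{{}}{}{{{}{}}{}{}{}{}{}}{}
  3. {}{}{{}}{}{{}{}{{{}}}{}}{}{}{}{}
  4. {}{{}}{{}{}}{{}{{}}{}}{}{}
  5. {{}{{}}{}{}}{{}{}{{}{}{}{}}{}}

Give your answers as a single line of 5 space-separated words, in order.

Answer: yes no no no no

Derivation:
String 1 '{{{{{{{}}}}}}{}{}{}{}{}}{}{}': depth seq [1 2 3 4 5 6 7 6 5 4 3 2 1 2 1 2 1 2 1 2 1 2 1 0 1 0 1 0]
  -> pairs=14 depth=7 groups=3 -> yes
String 2 '{}{{}}{}{{{}{}}{}{}{}{}{}}{}': depth seq [1 0 1 2 1 0 1 0 1 2 3 2 3 2 1 2 1 2 1 2 1 2 1 2 1 0 1 0]
  -> pairs=14 depth=3 groups=5 -> no
String 3 '{}{}{{}}{}{{}{}{{{}}}{}}{}{}{}{}': depth seq [1 0 1 0 1 2 1 0 1 0 1 2 1 2 1 2 3 4 3 2 1 2 1 0 1 0 1 0 1 0 1 0]
  -> pairs=16 depth=4 groups=9 -> no
String 4 '{}{{}}{{}{}}{{}{{}}{}}{}{}': depth seq [1 0 1 2 1 0 1 2 1 2 1 0 1 2 1 2 3 2 1 2 1 0 1 0 1 0]
  -> pairs=13 depth=3 groups=6 -> no
String 5 '{{}{{}}{}{}}{{}{}{{}{}{}{}}{}}': depth seq [1 2 1 2 3 2 1 2 1 2 1 0 1 2 1 2 1 2 3 2 3 2 3 2 3 2 1 2 1 0]
  -> pairs=15 depth=3 groups=2 -> no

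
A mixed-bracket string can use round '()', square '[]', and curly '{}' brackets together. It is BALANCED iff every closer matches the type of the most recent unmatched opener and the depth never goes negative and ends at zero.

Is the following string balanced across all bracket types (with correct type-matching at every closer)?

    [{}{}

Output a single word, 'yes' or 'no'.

pos 0: push '['; stack = [
pos 1: push '{'; stack = [{
pos 2: '}' matches '{'; pop; stack = [
pos 3: push '{'; stack = [{
pos 4: '}' matches '{'; pop; stack = [
end: stack still non-empty ([) → INVALID
Verdict: unclosed openers at end: [ → no

Answer: no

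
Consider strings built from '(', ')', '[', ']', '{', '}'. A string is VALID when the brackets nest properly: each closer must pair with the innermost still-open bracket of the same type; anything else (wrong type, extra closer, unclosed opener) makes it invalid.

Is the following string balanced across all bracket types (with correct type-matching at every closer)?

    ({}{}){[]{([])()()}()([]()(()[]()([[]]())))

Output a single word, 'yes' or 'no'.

pos 0: push '('; stack = (
pos 1: push '{'; stack = ({
pos 2: '}' matches '{'; pop; stack = (
pos 3: push '{'; stack = ({
pos 4: '}' matches '{'; pop; stack = (
pos 5: ')' matches '('; pop; stack = (empty)
pos 6: push '{'; stack = {
pos 7: push '['; stack = {[
pos 8: ']' matches '['; pop; stack = {
pos 9: push '{'; stack = {{
pos 10: push '('; stack = {{(
pos 11: push '['; stack = {{([
pos 12: ']' matches '['; pop; stack = {{(
pos 13: ')' matches '('; pop; stack = {{
pos 14: push '('; stack = {{(
pos 15: ')' matches '('; pop; stack = {{
pos 16: push '('; stack = {{(
pos 17: ')' matches '('; pop; stack = {{
pos 18: '}' matches '{'; pop; stack = {
pos 19: push '('; stack = {(
pos 20: ')' matches '('; pop; stack = {
pos 21: push '('; stack = {(
pos 22: push '['; stack = {([
pos 23: ']' matches '['; pop; stack = {(
pos 24: push '('; stack = {((
pos 25: ')' matches '('; pop; stack = {(
pos 26: push '('; stack = {((
pos 27: push '('; stack = {(((
pos 28: ')' matches '('; pop; stack = {((
pos 29: push '['; stack = {(([
pos 30: ']' matches '['; pop; stack = {((
pos 31: push '('; stack = {(((
pos 32: ')' matches '('; pop; stack = {((
pos 33: push '('; stack = {(((
pos 34: push '['; stack = {((([
pos 35: push '['; stack = {((([[
pos 36: ']' matches '['; pop; stack = {((([
pos 37: ']' matches '['; pop; stack = {(((
pos 38: push '('; stack = {((((
pos 39: ')' matches '('; pop; stack = {(((
pos 40: ')' matches '('; pop; stack = {((
pos 41: ')' matches '('; pop; stack = {(
pos 42: ')' matches '('; pop; stack = {
end: stack still non-empty ({) → INVALID
Verdict: unclosed openers at end: { → no

Answer: no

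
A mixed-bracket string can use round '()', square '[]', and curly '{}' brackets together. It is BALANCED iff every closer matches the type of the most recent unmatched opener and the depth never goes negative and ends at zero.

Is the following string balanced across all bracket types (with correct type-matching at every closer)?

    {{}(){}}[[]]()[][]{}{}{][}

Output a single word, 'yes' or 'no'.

Answer: no

Derivation:
pos 0: push '{'; stack = {
pos 1: push '{'; stack = {{
pos 2: '}' matches '{'; pop; stack = {
pos 3: push '('; stack = {(
pos 4: ')' matches '('; pop; stack = {
pos 5: push '{'; stack = {{
pos 6: '}' matches '{'; pop; stack = {
pos 7: '}' matches '{'; pop; stack = (empty)
pos 8: push '['; stack = [
pos 9: push '['; stack = [[
pos 10: ']' matches '['; pop; stack = [
pos 11: ']' matches '['; pop; stack = (empty)
pos 12: push '('; stack = (
pos 13: ')' matches '('; pop; stack = (empty)
pos 14: push '['; stack = [
pos 15: ']' matches '['; pop; stack = (empty)
pos 16: push '['; stack = [
pos 17: ']' matches '['; pop; stack = (empty)
pos 18: push '{'; stack = {
pos 19: '}' matches '{'; pop; stack = (empty)
pos 20: push '{'; stack = {
pos 21: '}' matches '{'; pop; stack = (empty)
pos 22: push '{'; stack = {
pos 23: saw closer ']' but top of stack is '{' (expected '}') → INVALID
Verdict: type mismatch at position 23: ']' closes '{' → no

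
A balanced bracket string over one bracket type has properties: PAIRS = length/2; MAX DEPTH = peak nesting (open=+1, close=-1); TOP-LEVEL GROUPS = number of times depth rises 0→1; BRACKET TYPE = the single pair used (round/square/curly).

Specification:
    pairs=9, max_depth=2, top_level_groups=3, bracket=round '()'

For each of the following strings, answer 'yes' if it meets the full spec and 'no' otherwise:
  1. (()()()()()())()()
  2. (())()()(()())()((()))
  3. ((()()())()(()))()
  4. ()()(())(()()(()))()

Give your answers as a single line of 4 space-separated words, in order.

String 1 '(()()()()()())()()': depth seq [1 2 1 2 1 2 1 2 1 2 1 2 1 0 1 0 1 0]
  -> pairs=9 depth=2 groups=3 -> yes
String 2 '(())()()(()())()((()))': depth seq [1 2 1 0 1 0 1 0 1 2 1 2 1 0 1 0 1 2 3 2 1 0]
  -> pairs=11 depth=3 groups=6 -> no
String 3 '((()()())()(()))()': depth seq [1 2 3 2 3 2 3 2 1 2 1 2 3 2 1 0 1 0]
  -> pairs=9 depth=3 groups=2 -> no
String 4 '()()(())(()()(()))()': depth seq [1 0 1 0 1 2 1 0 1 2 1 2 1 2 3 2 1 0 1 0]
  -> pairs=10 depth=3 groups=5 -> no

Answer: yes no no no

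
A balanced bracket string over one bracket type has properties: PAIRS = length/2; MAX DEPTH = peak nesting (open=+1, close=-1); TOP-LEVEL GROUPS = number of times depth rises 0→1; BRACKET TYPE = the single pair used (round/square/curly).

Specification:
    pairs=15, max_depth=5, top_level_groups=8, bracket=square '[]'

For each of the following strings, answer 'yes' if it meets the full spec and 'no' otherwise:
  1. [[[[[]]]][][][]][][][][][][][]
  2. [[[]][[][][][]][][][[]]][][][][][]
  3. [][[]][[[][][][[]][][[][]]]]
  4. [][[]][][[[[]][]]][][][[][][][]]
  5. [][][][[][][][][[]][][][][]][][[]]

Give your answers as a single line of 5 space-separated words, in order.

String 1 '[[[[[]]]][][][]][][][][][][][]': depth seq [1 2 3 4 5 4 3 2 1 2 1 2 1 2 1 0 1 0 1 0 1 0 1 0 1 0 1 0 1 0]
  -> pairs=15 depth=5 groups=8 -> yes
String 2 '[[[]][[][][][]][][][[]]][][][][][]': depth seq [1 2 3 2 1 2 3 2 3 2 3 2 3 2 1 2 1 2 1 2 3 2 1 0 1 0 1 0 1 0 1 0 1 0]
  -> pairs=17 depth=3 groups=6 -> no
String 3 '[][[]][[[][][][[]][][[][]]]]': depth seq [1 0 1 2 1 0 1 2 3 2 3 2 3 2 3 4 3 2 3 2 3 4 3 4 3 2 1 0]
  -> pairs=14 depth=4 groups=3 -> no
String 4 '[][[]][][[[[]][]]][][][[][][][]]': depth seq [1 0 1 2 1 0 1 0 1 2 3 4 3 2 3 2 1 0 1 0 1 0 1 2 1 2 1 2 1 2 1 0]
  -> pairs=16 depth=4 groups=7 -> no
String 5 '[][][][[][][][][[]][][][][]][][[]]': depth seq [1 0 1 0 1 0 1 2 1 2 1 2 1 2 1 2 3 2 1 2 1 2 1 2 1 2 1 0 1 0 1 2 1 0]
  -> pairs=17 depth=3 groups=6 -> no

Answer: yes no no no no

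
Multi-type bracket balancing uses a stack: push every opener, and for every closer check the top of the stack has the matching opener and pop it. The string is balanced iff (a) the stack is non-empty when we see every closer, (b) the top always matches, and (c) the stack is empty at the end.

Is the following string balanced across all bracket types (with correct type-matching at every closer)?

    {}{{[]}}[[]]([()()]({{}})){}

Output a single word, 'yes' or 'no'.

Answer: yes

Derivation:
pos 0: push '{'; stack = {
pos 1: '}' matches '{'; pop; stack = (empty)
pos 2: push '{'; stack = {
pos 3: push '{'; stack = {{
pos 4: push '['; stack = {{[
pos 5: ']' matches '['; pop; stack = {{
pos 6: '}' matches '{'; pop; stack = {
pos 7: '}' matches '{'; pop; stack = (empty)
pos 8: push '['; stack = [
pos 9: push '['; stack = [[
pos 10: ']' matches '['; pop; stack = [
pos 11: ']' matches '['; pop; stack = (empty)
pos 12: push '('; stack = (
pos 13: push '['; stack = ([
pos 14: push '('; stack = ([(
pos 15: ')' matches '('; pop; stack = ([
pos 16: push '('; stack = ([(
pos 17: ')' matches '('; pop; stack = ([
pos 18: ']' matches '['; pop; stack = (
pos 19: push '('; stack = ((
pos 20: push '{'; stack = (({
pos 21: push '{'; stack = (({{
pos 22: '}' matches '{'; pop; stack = (({
pos 23: '}' matches '{'; pop; stack = ((
pos 24: ')' matches '('; pop; stack = (
pos 25: ')' matches '('; pop; stack = (empty)
pos 26: push '{'; stack = {
pos 27: '}' matches '{'; pop; stack = (empty)
end: stack empty → VALID
Verdict: properly nested → yes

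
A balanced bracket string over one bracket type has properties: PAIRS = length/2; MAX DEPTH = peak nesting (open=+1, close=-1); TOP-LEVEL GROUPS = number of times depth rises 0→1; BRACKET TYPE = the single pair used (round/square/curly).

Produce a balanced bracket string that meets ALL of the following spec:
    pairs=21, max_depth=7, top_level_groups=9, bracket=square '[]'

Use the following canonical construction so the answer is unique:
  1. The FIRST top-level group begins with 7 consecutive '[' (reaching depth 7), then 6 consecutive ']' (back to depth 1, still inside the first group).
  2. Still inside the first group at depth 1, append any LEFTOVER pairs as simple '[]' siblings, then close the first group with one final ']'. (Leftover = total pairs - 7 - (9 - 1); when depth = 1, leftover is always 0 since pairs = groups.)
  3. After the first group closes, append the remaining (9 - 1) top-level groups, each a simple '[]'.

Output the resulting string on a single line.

Spec: pairs=21 depth=7 groups=9
Leftover pairs = 21 - 7 - (9-1) = 6
First group: deep chain of depth 7 + 6 sibling pairs
Remaining 8 groups: simple '[]' each

Answer: [[[[[[[]]]]]][][][][][][]][][][][][][][][]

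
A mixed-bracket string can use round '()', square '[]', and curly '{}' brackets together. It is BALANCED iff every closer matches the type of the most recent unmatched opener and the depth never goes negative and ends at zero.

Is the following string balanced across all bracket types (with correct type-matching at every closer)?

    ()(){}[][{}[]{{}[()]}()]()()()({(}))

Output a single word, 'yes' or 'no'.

Answer: no

Derivation:
pos 0: push '('; stack = (
pos 1: ')' matches '('; pop; stack = (empty)
pos 2: push '('; stack = (
pos 3: ')' matches '('; pop; stack = (empty)
pos 4: push '{'; stack = {
pos 5: '}' matches '{'; pop; stack = (empty)
pos 6: push '['; stack = [
pos 7: ']' matches '['; pop; stack = (empty)
pos 8: push '['; stack = [
pos 9: push '{'; stack = [{
pos 10: '}' matches '{'; pop; stack = [
pos 11: push '['; stack = [[
pos 12: ']' matches '['; pop; stack = [
pos 13: push '{'; stack = [{
pos 14: push '{'; stack = [{{
pos 15: '}' matches '{'; pop; stack = [{
pos 16: push '['; stack = [{[
pos 17: push '('; stack = [{[(
pos 18: ')' matches '('; pop; stack = [{[
pos 19: ']' matches '['; pop; stack = [{
pos 20: '}' matches '{'; pop; stack = [
pos 21: push '('; stack = [(
pos 22: ')' matches '('; pop; stack = [
pos 23: ']' matches '['; pop; stack = (empty)
pos 24: push '('; stack = (
pos 25: ')' matches '('; pop; stack = (empty)
pos 26: push '('; stack = (
pos 27: ')' matches '('; pop; stack = (empty)
pos 28: push '('; stack = (
pos 29: ')' matches '('; pop; stack = (empty)
pos 30: push '('; stack = (
pos 31: push '{'; stack = ({
pos 32: push '('; stack = ({(
pos 33: saw closer '}' but top of stack is '(' (expected ')') → INVALID
Verdict: type mismatch at position 33: '}' closes '(' → no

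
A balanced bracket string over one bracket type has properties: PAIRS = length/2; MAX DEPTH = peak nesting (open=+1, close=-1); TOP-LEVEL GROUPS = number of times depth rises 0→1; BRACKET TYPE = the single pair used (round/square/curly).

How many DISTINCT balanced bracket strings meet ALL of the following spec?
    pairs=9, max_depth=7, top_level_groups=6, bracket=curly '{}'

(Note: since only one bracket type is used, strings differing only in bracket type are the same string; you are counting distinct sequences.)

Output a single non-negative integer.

Answer: 0

Derivation:
Spec: pairs=9 depth=7 groups=6
Count(depth <= 7) = 110
Count(depth <= 6) = 110
Count(depth == 7) = 110 - 110 = 0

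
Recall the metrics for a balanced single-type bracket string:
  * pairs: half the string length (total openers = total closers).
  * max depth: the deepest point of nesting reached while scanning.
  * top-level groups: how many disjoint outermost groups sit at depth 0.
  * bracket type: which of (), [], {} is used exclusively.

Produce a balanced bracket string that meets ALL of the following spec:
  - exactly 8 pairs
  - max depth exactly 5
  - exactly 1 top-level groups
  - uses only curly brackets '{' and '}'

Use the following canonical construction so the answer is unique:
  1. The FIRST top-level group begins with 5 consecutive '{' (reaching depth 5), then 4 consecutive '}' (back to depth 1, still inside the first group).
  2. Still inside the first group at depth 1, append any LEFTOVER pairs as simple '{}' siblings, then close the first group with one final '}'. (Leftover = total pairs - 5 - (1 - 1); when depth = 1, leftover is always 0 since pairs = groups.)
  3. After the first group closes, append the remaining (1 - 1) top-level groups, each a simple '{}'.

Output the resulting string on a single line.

Spec: pairs=8 depth=5 groups=1
Leftover pairs = 8 - 5 - (1-1) = 3
First group: deep chain of depth 5 + 3 sibling pairs
Remaining 0 groups: simple '{}' each

Answer: {{{{{}}}}{}{}{}}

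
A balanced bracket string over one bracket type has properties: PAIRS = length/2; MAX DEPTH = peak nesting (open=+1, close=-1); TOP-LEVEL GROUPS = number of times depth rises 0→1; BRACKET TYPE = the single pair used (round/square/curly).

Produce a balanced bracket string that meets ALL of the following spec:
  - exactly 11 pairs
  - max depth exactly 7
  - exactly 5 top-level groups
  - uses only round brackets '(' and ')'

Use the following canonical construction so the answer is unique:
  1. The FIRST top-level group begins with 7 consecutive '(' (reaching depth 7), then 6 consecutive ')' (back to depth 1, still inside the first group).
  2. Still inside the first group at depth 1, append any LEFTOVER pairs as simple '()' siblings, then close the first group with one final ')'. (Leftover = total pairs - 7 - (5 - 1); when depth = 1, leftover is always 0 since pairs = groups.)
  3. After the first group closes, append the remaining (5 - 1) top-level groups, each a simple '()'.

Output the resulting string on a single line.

Answer: ((((((()))))))()()()()

Derivation:
Spec: pairs=11 depth=7 groups=5
Leftover pairs = 11 - 7 - (5-1) = 0
First group: deep chain of depth 7 + 0 sibling pairs
Remaining 4 groups: simple '()' each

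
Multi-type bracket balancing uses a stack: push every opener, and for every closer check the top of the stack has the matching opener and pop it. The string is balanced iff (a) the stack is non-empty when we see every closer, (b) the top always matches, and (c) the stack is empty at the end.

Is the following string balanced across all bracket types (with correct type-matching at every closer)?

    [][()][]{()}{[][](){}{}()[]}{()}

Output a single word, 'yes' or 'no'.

Answer: yes

Derivation:
pos 0: push '['; stack = [
pos 1: ']' matches '['; pop; stack = (empty)
pos 2: push '['; stack = [
pos 3: push '('; stack = [(
pos 4: ')' matches '('; pop; stack = [
pos 5: ']' matches '['; pop; stack = (empty)
pos 6: push '['; stack = [
pos 7: ']' matches '['; pop; stack = (empty)
pos 8: push '{'; stack = {
pos 9: push '('; stack = {(
pos 10: ')' matches '('; pop; stack = {
pos 11: '}' matches '{'; pop; stack = (empty)
pos 12: push '{'; stack = {
pos 13: push '['; stack = {[
pos 14: ']' matches '['; pop; stack = {
pos 15: push '['; stack = {[
pos 16: ']' matches '['; pop; stack = {
pos 17: push '('; stack = {(
pos 18: ')' matches '('; pop; stack = {
pos 19: push '{'; stack = {{
pos 20: '}' matches '{'; pop; stack = {
pos 21: push '{'; stack = {{
pos 22: '}' matches '{'; pop; stack = {
pos 23: push '('; stack = {(
pos 24: ')' matches '('; pop; stack = {
pos 25: push '['; stack = {[
pos 26: ']' matches '['; pop; stack = {
pos 27: '}' matches '{'; pop; stack = (empty)
pos 28: push '{'; stack = {
pos 29: push '('; stack = {(
pos 30: ')' matches '('; pop; stack = {
pos 31: '}' matches '{'; pop; stack = (empty)
end: stack empty → VALID
Verdict: properly nested → yes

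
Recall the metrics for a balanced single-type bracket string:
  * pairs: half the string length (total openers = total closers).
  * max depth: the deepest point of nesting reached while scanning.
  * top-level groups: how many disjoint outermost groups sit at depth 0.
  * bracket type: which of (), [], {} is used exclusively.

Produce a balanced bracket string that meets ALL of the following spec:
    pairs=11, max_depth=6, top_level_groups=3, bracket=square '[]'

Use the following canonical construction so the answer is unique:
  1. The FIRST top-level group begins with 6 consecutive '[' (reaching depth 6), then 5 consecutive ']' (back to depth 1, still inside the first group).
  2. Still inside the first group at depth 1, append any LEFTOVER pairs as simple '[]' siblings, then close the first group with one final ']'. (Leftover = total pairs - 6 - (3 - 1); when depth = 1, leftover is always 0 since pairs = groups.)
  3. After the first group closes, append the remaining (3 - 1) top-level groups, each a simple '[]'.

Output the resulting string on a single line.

Spec: pairs=11 depth=6 groups=3
Leftover pairs = 11 - 6 - (3-1) = 3
First group: deep chain of depth 6 + 3 sibling pairs
Remaining 2 groups: simple '[]' each

Answer: [[[[[[]]]]][][][]][][]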